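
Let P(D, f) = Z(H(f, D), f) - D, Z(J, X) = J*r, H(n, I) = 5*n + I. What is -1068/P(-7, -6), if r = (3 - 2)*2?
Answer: 1068/67 ≈ 15.940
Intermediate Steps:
H(n, I) = I + 5*n
r = 2 (r = 1*2 = 2)
Z(J, X) = 2*J (Z(J, X) = J*2 = 2*J)
P(D, f) = D + 10*f (P(D, f) = 2*(D + 5*f) - D = (2*D + 10*f) - D = D + 10*f)
-1068/P(-7, -6) = -1068/(-7 + 10*(-6)) = -1068/(-7 - 60) = -1068/(-67) = -1068*(-1/67) = 1068/67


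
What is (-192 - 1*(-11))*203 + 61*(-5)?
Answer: -37048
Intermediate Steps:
(-192 - 1*(-11))*203 + 61*(-5) = (-192 + 11)*203 - 305 = -181*203 - 305 = -36743 - 305 = -37048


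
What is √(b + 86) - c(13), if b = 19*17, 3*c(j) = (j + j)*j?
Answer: -338/3 + √409 ≈ -92.443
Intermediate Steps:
c(j) = 2*j²/3 (c(j) = ((j + j)*j)/3 = ((2*j)*j)/3 = (2*j²)/3 = 2*j²/3)
b = 323
√(b + 86) - c(13) = √(323 + 86) - 2*13²/3 = √409 - 2*169/3 = √409 - 1*338/3 = √409 - 338/3 = -338/3 + √409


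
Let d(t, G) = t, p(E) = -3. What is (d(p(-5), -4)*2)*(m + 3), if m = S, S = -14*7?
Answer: 570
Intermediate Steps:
S = -98
m = -98
(d(p(-5), -4)*2)*(m + 3) = (-3*2)*(-98 + 3) = -6*(-95) = 570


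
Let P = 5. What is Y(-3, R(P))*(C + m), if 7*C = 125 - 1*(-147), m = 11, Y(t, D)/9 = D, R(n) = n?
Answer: 15705/7 ≈ 2243.6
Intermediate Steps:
Y(t, D) = 9*D
C = 272/7 (C = (125 - 1*(-147))/7 = (125 + 147)/7 = (⅐)*272 = 272/7 ≈ 38.857)
Y(-3, R(P))*(C + m) = (9*5)*(272/7 + 11) = 45*(349/7) = 15705/7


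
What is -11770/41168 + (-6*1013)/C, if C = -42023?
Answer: -122195803/865001432 ≈ -0.14127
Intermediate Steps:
-11770/41168 + (-6*1013)/C = -11770/41168 - 6*1013/(-42023) = -11770*1/41168 - 6078*(-1/42023) = -5885/20584 + 6078/42023 = -122195803/865001432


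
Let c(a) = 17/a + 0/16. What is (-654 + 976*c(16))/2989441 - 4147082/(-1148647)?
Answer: 12397896892963/3433812436327 ≈ 3.6105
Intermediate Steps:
c(a) = 17/a (c(a) = 17/a + 0*(1/16) = 17/a + 0 = 17/a)
(-654 + 976*c(16))/2989441 - 4147082/(-1148647) = (-654 + 976*(17/16))/2989441 - 4147082/(-1148647) = (-654 + 976*(17*(1/16)))*(1/2989441) - 4147082*(-1/1148647) = (-654 + 976*(17/16))*(1/2989441) + 4147082/1148647 = (-654 + 1037)*(1/2989441) + 4147082/1148647 = 383*(1/2989441) + 4147082/1148647 = 383/2989441 + 4147082/1148647 = 12397896892963/3433812436327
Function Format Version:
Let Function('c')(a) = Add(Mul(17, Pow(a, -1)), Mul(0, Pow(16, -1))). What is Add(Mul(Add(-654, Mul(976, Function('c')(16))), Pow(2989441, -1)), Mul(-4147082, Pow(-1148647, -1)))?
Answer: Rational(12397896892963, 3433812436327) ≈ 3.6105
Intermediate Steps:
Function('c')(a) = Mul(17, Pow(a, -1)) (Function('c')(a) = Add(Mul(17, Pow(a, -1)), Mul(0, Rational(1, 16))) = Add(Mul(17, Pow(a, -1)), 0) = Mul(17, Pow(a, -1)))
Add(Mul(Add(-654, Mul(976, Function('c')(16))), Pow(2989441, -1)), Mul(-4147082, Pow(-1148647, -1))) = Add(Mul(Add(-654, Mul(976, Mul(17, Pow(16, -1)))), Pow(2989441, -1)), Mul(-4147082, Pow(-1148647, -1))) = Add(Mul(Add(-654, Mul(976, Mul(17, Rational(1, 16)))), Rational(1, 2989441)), Mul(-4147082, Rational(-1, 1148647))) = Add(Mul(Add(-654, Mul(976, Rational(17, 16))), Rational(1, 2989441)), Rational(4147082, 1148647)) = Add(Mul(Add(-654, 1037), Rational(1, 2989441)), Rational(4147082, 1148647)) = Add(Mul(383, Rational(1, 2989441)), Rational(4147082, 1148647)) = Add(Rational(383, 2989441), Rational(4147082, 1148647)) = Rational(12397896892963, 3433812436327)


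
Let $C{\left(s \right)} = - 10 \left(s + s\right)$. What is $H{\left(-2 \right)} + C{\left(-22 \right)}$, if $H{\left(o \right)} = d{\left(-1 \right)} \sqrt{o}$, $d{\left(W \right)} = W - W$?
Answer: $440$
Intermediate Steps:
$d{\left(W \right)} = 0$
$H{\left(o \right)} = 0$ ($H{\left(o \right)} = 0 \sqrt{o} = 0$)
$C{\left(s \right)} = - 20 s$ ($C{\left(s \right)} = - 10 \cdot 2 s = - 20 s$)
$H{\left(-2 \right)} + C{\left(-22 \right)} = 0 - -440 = 0 + 440 = 440$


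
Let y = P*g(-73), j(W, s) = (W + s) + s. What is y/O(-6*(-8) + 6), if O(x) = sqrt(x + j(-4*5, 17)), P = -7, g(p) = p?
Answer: 511*sqrt(17)/34 ≈ 61.968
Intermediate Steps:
j(W, s) = W + 2*s
y = 511 (y = -7*(-73) = 511)
O(x) = sqrt(14 + x) (O(x) = sqrt(x + (-4*5 + 2*17)) = sqrt(x + (-20 + 34)) = sqrt(x + 14) = sqrt(14 + x))
y/O(-6*(-8) + 6) = 511/(sqrt(14 + (-6*(-8) + 6))) = 511/(sqrt(14 + (48 + 6))) = 511/(sqrt(14 + 54)) = 511/(sqrt(68)) = 511/((2*sqrt(17))) = 511*(sqrt(17)/34) = 511*sqrt(17)/34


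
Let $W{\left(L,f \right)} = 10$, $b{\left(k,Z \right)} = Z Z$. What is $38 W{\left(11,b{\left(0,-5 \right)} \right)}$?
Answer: $380$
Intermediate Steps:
$b{\left(k,Z \right)} = Z^{2}$
$38 W{\left(11,b{\left(0,-5 \right)} \right)} = 38 \cdot 10 = 380$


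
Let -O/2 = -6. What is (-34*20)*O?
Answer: -8160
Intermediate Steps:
O = 12 (O = -2*(-6) = 12)
(-34*20)*O = -34*20*12 = -680*12 = -8160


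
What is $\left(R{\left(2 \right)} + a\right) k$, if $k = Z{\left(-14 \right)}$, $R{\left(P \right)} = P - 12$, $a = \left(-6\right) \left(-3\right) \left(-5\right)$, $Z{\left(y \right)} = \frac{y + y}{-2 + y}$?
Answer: $-175$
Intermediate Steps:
$Z{\left(y \right)} = \frac{2 y}{-2 + y}$
$a = -90$ ($a = 18 \left(-5\right) = -90$)
$R{\left(P \right)} = -12 + P$ ($R{\left(P \right)} = P - 12 = -12 + P$)
$k = \frac{7}{4}$ ($k = 2 \left(-14\right) \frac{1}{-2 - 14} = 2 \left(-14\right) \frac{1}{-16} = 2 \left(-14\right) \left(- \frac{1}{16}\right) = \frac{7}{4} \approx 1.75$)
$\left(R{\left(2 \right)} + a\right) k = \left(\left(-12 + 2\right) - 90\right) \frac{7}{4} = \left(-10 - 90\right) \frac{7}{4} = \left(-100\right) \frac{7}{4} = -175$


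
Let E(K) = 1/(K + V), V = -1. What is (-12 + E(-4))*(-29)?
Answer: 1769/5 ≈ 353.80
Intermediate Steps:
E(K) = 1/(-1 + K) (E(K) = 1/(K - 1) = 1/(-1 + K))
(-12 + E(-4))*(-29) = (-12 + 1/(-1 - 4))*(-29) = (-12 + 1/(-5))*(-29) = (-12 - ⅕)*(-29) = -61/5*(-29) = 1769/5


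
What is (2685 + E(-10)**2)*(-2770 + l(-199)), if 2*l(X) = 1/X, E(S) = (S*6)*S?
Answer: -399846067785/398 ≈ -1.0046e+9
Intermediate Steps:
E(S) = 6*S**2 (E(S) = (6*S)*S = 6*S**2)
l(X) = 1/(2*X)
(2685 + E(-10)**2)*(-2770 + l(-199)) = (2685 + (6*(-10)**2)**2)*(-2770 + (1/2)/(-199)) = (2685 + (6*100)**2)*(-2770 + (1/2)*(-1/199)) = (2685 + 600**2)*(-2770 - 1/398) = (2685 + 360000)*(-1102461/398) = 362685*(-1102461/398) = -399846067785/398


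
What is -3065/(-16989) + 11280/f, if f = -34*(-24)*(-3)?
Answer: -1278700/288813 ≈ -4.4274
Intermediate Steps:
f = -2448 (f = 816*(-3) = -2448)
-3065/(-16989) + 11280/f = -3065/(-16989) + 11280/(-2448) = -3065*(-1/16989) + 11280*(-1/2448) = 3065/16989 - 235/51 = -1278700/288813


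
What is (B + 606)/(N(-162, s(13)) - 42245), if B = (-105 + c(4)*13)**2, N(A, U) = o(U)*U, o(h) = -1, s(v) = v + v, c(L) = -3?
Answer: -21342/42271 ≈ -0.50488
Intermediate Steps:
s(v) = 2*v
N(A, U) = -U
B = 20736 (B = (-105 - 3*13)**2 = (-105 - 39)**2 = (-144)**2 = 20736)
(B + 606)/(N(-162, s(13)) - 42245) = (20736 + 606)/(-2*13 - 42245) = 21342/(-1*26 - 42245) = 21342/(-26 - 42245) = 21342/(-42271) = 21342*(-1/42271) = -21342/42271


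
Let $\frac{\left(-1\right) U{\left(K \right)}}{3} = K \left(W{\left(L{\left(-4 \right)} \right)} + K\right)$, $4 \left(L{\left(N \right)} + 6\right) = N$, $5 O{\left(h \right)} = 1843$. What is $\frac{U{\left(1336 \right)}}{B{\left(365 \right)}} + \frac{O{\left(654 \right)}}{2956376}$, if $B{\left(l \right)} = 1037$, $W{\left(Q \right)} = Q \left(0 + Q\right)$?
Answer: $- \frac{82055396519209}{15328809560} \approx -5353.0$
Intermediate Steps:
$O{\left(h \right)} = \frac{1843}{5}$ ($O{\left(h \right)} = \frac{1}{5} \cdot 1843 = \frac{1843}{5}$)
$L{\left(N \right)} = -6 + \frac{N}{4}$
$W{\left(Q \right)} = Q^{2}$ ($W{\left(Q \right)} = Q Q = Q^{2}$)
$U{\left(K \right)} = - 3 K \left(49 + K\right)$ ($U{\left(K \right)} = - 3 K \left(\left(-6 + \frac{1}{4} \left(-4\right)\right)^{2} + K\right) = - 3 K \left(\left(-6 - 1\right)^{2} + K\right) = - 3 K \left(\left(-7\right)^{2} + K\right) = - 3 K \left(49 + K\right)$)
$\frac{U{\left(1336 \right)}}{B{\left(365 \right)}} + \frac{O{\left(654 \right)}}{2956376} = \frac{\left(-3\right) 1336 \left(49 + 1336\right)}{1037} + \frac{1843}{5 \cdot 2956376} = \left(-3\right) 1336 \cdot 1385 \cdot \frac{1}{1037} + \frac{1843}{5} \cdot \frac{1}{2956376} = \left(-5551080\right) \frac{1}{1037} + \frac{1843}{14781880} = - \frac{5551080}{1037} + \frac{1843}{14781880} = - \frac{82055396519209}{15328809560}$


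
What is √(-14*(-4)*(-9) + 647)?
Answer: √143 ≈ 11.958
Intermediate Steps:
√(-14*(-4)*(-9) + 647) = √(56*(-9) + 647) = √(-504 + 647) = √143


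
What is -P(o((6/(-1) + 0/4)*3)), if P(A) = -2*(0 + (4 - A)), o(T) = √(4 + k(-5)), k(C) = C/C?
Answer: 8 - 2*√5 ≈ 3.5279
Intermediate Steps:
k(C) = 1
o(T) = √5 (o(T) = √(4 + 1) = √5)
P(A) = -8 + 2*A (P(A) = -2*(4 - A) = -8 + 2*A)
-P(o((6/(-1) + 0/4)*3)) = -(-8 + 2*√5) = 8 - 2*√5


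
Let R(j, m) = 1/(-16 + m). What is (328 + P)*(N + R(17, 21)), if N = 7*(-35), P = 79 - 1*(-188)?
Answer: -145656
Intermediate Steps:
P = 267 (P = 79 + 188 = 267)
N = -245
(328 + P)*(N + R(17, 21)) = (328 + 267)*(-245 + 1/(-16 + 21)) = 595*(-245 + 1/5) = 595*(-245 + ⅕) = 595*(-1224/5) = -145656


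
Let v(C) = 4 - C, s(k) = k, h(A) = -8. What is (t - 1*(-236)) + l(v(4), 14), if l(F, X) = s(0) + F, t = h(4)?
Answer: 228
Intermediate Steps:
t = -8
l(F, X) = F (l(F, X) = 0 + F = F)
(t - 1*(-236)) + l(v(4), 14) = (-8 - 1*(-236)) + (4 - 1*4) = (-8 + 236) + (4 - 4) = 228 + 0 = 228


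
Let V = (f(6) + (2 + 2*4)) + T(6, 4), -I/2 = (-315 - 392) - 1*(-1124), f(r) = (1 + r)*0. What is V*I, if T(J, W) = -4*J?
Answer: 11676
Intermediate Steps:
f(r) = 0
I = -834 (I = -2*((-315 - 392) - 1*(-1124)) = -2*(-707 + 1124) = -2*417 = -834)
V = -14 (V = (0 + (2 + 2*4)) - 4*6 = (0 + (2 + 8)) - 24 = (0 + 10) - 24 = 10 - 24 = -14)
V*I = -14*(-834) = 11676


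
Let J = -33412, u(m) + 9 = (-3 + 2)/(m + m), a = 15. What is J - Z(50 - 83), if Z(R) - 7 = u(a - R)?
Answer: -3207359/96 ≈ -33410.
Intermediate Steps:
u(m) = -9 - 1/(2*m) (u(m) = -9 + (-3 + 2)/(m + m) = -9 - 1/(2*m))
Z(R) = -2 - 1/(2*(15 - R)) (Z(R) = 7 + (-9 - 1/(2*(15 - R))) = -2 - 1/(2*(15 - R)))
J - Z(50 - 83) = -33412 - (61 - 4*(50 - 83))/(2*(-15 + (50 - 83))) = -33412 - (61 - 4*(-33))/(2*(-15 - 33)) = -33412 - (61 + 132)/(2*(-48)) = -33412 - (-1)*193/(2*48) = -33412 - 1*(-193/96) = -33412 + 193/96 = -3207359/96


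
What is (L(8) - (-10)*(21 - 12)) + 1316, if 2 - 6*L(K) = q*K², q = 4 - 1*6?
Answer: 4283/3 ≈ 1427.7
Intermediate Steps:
q = -2 (q = 4 - 6 = -2)
L(K) = ⅓ + K²/3 (L(K) = ⅓ - (-1)*K²/3 = ⅓ + K²/3)
(L(8) - (-10)*(21 - 12)) + 1316 = ((⅓ + (⅓)*8²) - (-10)*(21 - 12)) + 1316 = ((⅓ + (⅓)*64) - (-10)*9) + 1316 = ((⅓ + 64/3) - 1*(-90)) + 1316 = (65/3 + 90) + 1316 = 335/3 + 1316 = 4283/3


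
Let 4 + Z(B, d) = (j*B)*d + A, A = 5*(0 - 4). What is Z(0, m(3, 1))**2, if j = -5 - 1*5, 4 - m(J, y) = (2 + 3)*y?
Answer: 576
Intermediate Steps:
m(J, y) = 4 - 5*y (m(J, y) = 4 - (2 + 3)*y = 4 - 5*y)
j = -10 (j = -5 - 5 = -10)
A = -20 (A = 5*(-4) = -20)
Z(B, d) = -24 - 10*B*d (Z(B, d) = -4 + ((-10*B)*d - 20) = -4 + (-10*B*d - 20) = -4 + (-20 - 10*B*d) = -24 - 10*B*d)
Z(0, m(3, 1))**2 = (-24 - 10*0*(4 - 5*1))**2 = (-24 - 10*0*(4 - 5))**2 = (-24 - 10*0*(-1))**2 = (-24 + 0)**2 = (-24)**2 = 576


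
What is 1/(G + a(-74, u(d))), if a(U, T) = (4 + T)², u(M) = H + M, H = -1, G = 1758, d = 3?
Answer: 1/1794 ≈ 0.00055741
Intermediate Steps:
u(M) = -1 + M
1/(G + a(-74, u(d))) = 1/(1758 + (4 + (-1 + 3))²) = 1/(1758 + (4 + 2)²) = 1/(1758 + 6²) = 1/(1758 + 36) = 1/1794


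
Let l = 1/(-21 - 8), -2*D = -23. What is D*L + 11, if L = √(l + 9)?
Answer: 11 + 23*√1885/29 ≈ 45.434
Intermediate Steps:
D = 23/2 (D = -½*(-23) = 23/2 ≈ 11.500)
l = -1/29 (l = 1/(-29) = -1/29 ≈ -0.034483)
L = 2*√1885/29 (L = √(-1/29 + 9) = √(260/29) = 2*√1885/29 ≈ 2.9942)
D*L + 11 = 23*(2*√1885/29)/2 + 11 = 23*√1885/29 + 11 = 11 + 23*√1885/29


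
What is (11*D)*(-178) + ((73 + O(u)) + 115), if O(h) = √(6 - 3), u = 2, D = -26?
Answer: 51096 + √3 ≈ 51098.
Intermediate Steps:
O(h) = √3
(11*D)*(-178) + ((73 + O(u)) + 115) = (11*(-26))*(-178) + ((73 + √3) + 115) = -286*(-178) + (188 + √3) = 50908 + (188 + √3) = 51096 + √3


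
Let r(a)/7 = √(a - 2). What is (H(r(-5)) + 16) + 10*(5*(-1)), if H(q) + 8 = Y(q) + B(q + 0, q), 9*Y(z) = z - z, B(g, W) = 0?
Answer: -42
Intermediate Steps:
Y(z) = 0 (Y(z) = (z - z)/9 = (⅑)*0 = 0)
r(a) = 7*√(-2 + a) (r(a) = 7*√(a - 2) = 7*√(-2 + a))
H(q) = -8 (H(q) = -8 + (0 + 0) = -8 + 0 = -8)
(H(r(-5)) + 16) + 10*(5*(-1)) = (-8 + 16) + 10*(5*(-1)) = 8 + 10*(-5) = 8 - 50 = -42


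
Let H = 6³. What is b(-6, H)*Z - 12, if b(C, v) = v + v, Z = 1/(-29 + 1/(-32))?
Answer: -24972/929 ≈ -26.881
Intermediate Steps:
H = 216
Z = -32/929 (Z = 1/(-29 - 1/32) = 1/(-929/32) = -32/929 ≈ -0.034446)
b(C, v) = 2*v
b(-6, H)*Z - 12 = (2*216)*(-32/929) - 12 = 432*(-32/929) - 12 = -13824/929 - 12 = -24972/929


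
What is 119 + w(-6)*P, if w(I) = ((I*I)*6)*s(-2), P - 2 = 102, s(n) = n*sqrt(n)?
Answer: 119 - 44928*I*sqrt(2) ≈ 119.0 - 63538.0*I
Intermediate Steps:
s(n) = n**(3/2)
P = 104 (P = 2 + 102 = 104)
w(I) = -12*I*sqrt(2)*I**2 (w(I) = ((I*I)*6)*(-2)**(3/2) = (I**2*6)*(-2*I*sqrt(2)) = (6*I**2)*(-2*I*sqrt(2)) = -12*I*sqrt(2)*I**2)
119 + w(-6)*P = 119 - 12*I*sqrt(2)*(-6)**2*104 = 119 - 12*I*sqrt(2)*36*104 = 119 - 432*I*sqrt(2)*104 = 119 - 44928*I*sqrt(2)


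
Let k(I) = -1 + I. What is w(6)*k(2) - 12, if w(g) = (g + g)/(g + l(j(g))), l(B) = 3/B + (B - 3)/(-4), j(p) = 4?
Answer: -132/13 ≈ -10.154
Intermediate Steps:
l(B) = 3/4 + 3/B - B/4 (l(B) = 3/B + (-3 + B)*(-1/4) = 3/B + (3/4 - B/4) = 3/4 + 3/B - B/4)
w(g) = 2*g/(1/2 + g) (w(g) = (g + g)/(g + (1/4)*(12 - 1*4*(-3 + 4))/4) = (2*g)/(g + (1/4)*(1/4)*(12 - 1*4*1)) = (2*g)/(g + (1/4)*(1/4)*(12 - 4)) = (2*g)/(g + (1/4)*(1/4)*8) = (2*g)/(g + 1/2) = (2*g)/(1/2 + g) = 2*g/(1/2 + g))
w(6)*k(2) - 12 = (4*6/(1 + 2*6))*(-1 + 2) - 12 = (4*6/(1 + 12))*1 - 12 = (4*6/13)*1 - 12 = (4*6*(1/13))*1 - 12 = (24/13)*1 - 12 = 24/13 - 12 = -132/13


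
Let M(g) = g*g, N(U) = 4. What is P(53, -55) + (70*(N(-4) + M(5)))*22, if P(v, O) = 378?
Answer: 45038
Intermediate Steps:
M(g) = g²
P(53, -55) + (70*(N(-4) + M(5)))*22 = 378 + (70*(4 + 5²))*22 = 378 + (70*(4 + 25))*22 = 378 + (70*29)*22 = 378 + 2030*22 = 378 + 44660 = 45038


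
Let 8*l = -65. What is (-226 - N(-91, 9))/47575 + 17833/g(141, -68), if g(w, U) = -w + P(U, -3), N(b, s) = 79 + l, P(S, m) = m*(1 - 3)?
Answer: -271502417/2055240 ≈ -132.10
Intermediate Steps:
P(S, m) = -2*m (P(S, m) = m*(-2) = -2*m)
l = -65/8 (l = (⅛)*(-65) = -65/8 ≈ -8.1250)
N(b, s) = 567/8 (N(b, s) = 79 - 65/8 = 567/8)
g(w, U) = 6 - w (g(w, U) = -w - 2*(-3) = -w + 6 = 6 - w)
(-226 - N(-91, 9))/47575 + 17833/g(141, -68) = (-226 - 1*567/8)/47575 + 17833/(6 - 1*141) = (-226 - 567/8)*(1/47575) + 17833/(6 - 141) = -2375/8*1/47575 + 17833/(-135) = -95/15224 + 17833*(-1/135) = -95/15224 - 17833/135 = -271502417/2055240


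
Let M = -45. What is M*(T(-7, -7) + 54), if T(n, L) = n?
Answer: -2115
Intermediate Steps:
M*(T(-7, -7) + 54) = -45*(-7 + 54) = -45*47 = -2115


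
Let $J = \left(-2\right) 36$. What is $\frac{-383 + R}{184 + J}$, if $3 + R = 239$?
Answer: $- \frac{21}{16} \approx -1.3125$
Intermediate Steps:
$J = -72$
$R = 236$ ($R = -3 + 239 = 236$)
$\frac{-383 + R}{184 + J} = \frac{-383 + 236}{184 - 72} = - \frac{147}{112} = \left(-147\right) \frac{1}{112} = - \frac{21}{16}$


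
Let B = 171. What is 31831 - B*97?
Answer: 15244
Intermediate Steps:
31831 - B*97 = 31831 - 171*97 = 31831 - 1*16587 = 31831 - 16587 = 15244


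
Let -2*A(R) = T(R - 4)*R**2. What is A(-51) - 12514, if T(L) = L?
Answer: 118027/2 ≈ 59014.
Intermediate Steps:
A(R) = -R**2*(-4 + R)/2 (A(R) = -(R - 4)*R**2/2 = -(-4 + R)*R**2/2 = -R**2*(-4 + R)/2)
A(-51) - 12514 = (1/2)*(-51)**2*(4 - 1*(-51)) - 12514 = (1/2)*2601*(4 + 51) - 12514 = (1/2)*2601*55 - 12514 = 143055/2 - 12514 = 118027/2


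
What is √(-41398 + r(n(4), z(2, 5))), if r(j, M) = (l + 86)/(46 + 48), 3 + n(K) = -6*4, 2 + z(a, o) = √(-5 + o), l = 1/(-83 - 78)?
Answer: I*√9481503772258/15134 ≈ 203.46*I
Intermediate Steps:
l = -1/161 (l = 1/(-161) = -1/161 ≈ -0.0062112)
z(a, o) = -2 + √(-5 + o)
n(K) = -27 (n(K) = -3 - 6*4 = -3 - 24 = -27)
r(j, M) = 13845/15134 (r(j, M) = (-1/161 + 86)/(46 + 48) = (13845/161)/94 = (13845/161)*(1/94) = 13845/15134)
√(-41398 + r(n(4), z(2, 5))) = √(-41398 + 13845/15134) = √(-626503487/15134) = I*√9481503772258/15134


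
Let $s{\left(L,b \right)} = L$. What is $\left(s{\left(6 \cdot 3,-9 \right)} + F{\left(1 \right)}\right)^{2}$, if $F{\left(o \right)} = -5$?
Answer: $169$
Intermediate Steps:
$\left(s{\left(6 \cdot 3,-9 \right)} + F{\left(1 \right)}\right)^{2} = \left(6 \cdot 3 - 5\right)^{2} = \left(18 - 5\right)^{2} = 13^{2} = 169$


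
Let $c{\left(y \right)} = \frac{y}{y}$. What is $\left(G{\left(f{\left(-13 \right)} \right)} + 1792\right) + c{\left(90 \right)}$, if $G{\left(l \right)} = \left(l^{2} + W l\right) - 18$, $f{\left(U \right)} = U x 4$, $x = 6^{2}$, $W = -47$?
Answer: $3594143$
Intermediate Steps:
$c{\left(y \right)} = 1$
$x = 36$
$f{\left(U \right)} = 144 U$ ($f{\left(U \right)} = U 36 \cdot 4 = 36 U 4 = 144 U$)
$G{\left(l \right)} = -18 + l^{2} - 47 l$ ($G{\left(l \right)} = \left(l^{2} - 47 l\right) - 18 = -18 + l^{2} - 47 l$)
$\left(G{\left(f{\left(-13 \right)} \right)} + 1792\right) + c{\left(90 \right)} = \left(\left(-18 + \left(144 \left(-13\right)\right)^{2} - 47 \cdot 144 \left(-13\right)\right) + 1792\right) + 1 = \left(\left(-18 + \left(-1872\right)^{2} - -87984\right) + 1792\right) + 1 = \left(\left(-18 + 3504384 + 87984\right) + 1792\right) + 1 = \left(3592350 + 1792\right) + 1 = 3594142 + 1 = 3594143$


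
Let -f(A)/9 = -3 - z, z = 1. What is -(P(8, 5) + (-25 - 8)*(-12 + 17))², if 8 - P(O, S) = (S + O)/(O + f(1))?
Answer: -47900241/1936 ≈ -24742.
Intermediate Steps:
f(A) = 36 (f(A) = -9*(-3 - 1*1) = -9*(-3 - 1) = -9*(-4) = 36)
P(O, S) = 8 - (O + S)/(36 + O) (P(O, S) = 8 - (S + O)/(O + 36) = 8 - (O + S)/(36 + O))
-(P(8, 5) + (-25 - 8)*(-12 + 17))² = -((288 - 1*5 + 7*8)/(36 + 8) + (-25 - 8)*(-12 + 17))² = -((288 - 5 + 56)/44 - 33*5)² = -((1/44)*339 - 165)² = -(339/44 - 165)² = -(-6921/44)² = -1*47900241/1936 = -47900241/1936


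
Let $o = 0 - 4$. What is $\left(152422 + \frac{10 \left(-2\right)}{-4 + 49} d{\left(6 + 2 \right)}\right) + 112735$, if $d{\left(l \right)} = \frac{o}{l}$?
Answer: $\frac{2386415}{9} \approx 2.6516 \cdot 10^{5}$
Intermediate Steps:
$o = -4$
$d{\left(l \right)} = - \frac{4}{l}$
$\left(152422 + \frac{10 \left(-2\right)}{-4 + 49} d{\left(6 + 2 \right)}\right) + 112735 = \left(152422 + \frac{10 \left(-2\right)}{-4 + 49} \left(- \frac{4}{6 + 2}\right)\right) + 112735 = \left(152422 + \frac{1}{45} \left(-20\right) \left(- \frac{4}{8}\right)\right) + 112735 = \left(152422 + \frac{1}{45} \left(-20\right) \left(\left(-4\right) \frac{1}{8}\right)\right) + 112735 = \left(152422 - - \frac{2}{9}\right) + 112735 = \left(152422 + \frac{2}{9}\right) + 112735 = \frac{1371800}{9} + 112735 = \frac{2386415}{9}$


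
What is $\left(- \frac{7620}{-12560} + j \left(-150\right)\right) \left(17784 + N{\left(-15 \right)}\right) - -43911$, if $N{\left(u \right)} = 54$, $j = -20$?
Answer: $\frac{16820582193}{314} \approx 5.3569 \cdot 10^{7}$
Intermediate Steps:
$\left(- \frac{7620}{-12560} + j \left(-150\right)\right) \left(17784 + N{\left(-15 \right)}\right) - -43911 = \left(- \frac{7620}{-12560} - -3000\right) \left(17784 + 54\right) - -43911 = \left(\left(-7620\right) \left(- \frac{1}{12560}\right) + 3000\right) 17838 + 43911 = \left(\frac{381}{628} + 3000\right) 17838 + 43911 = \frac{1884381}{628} \cdot 17838 + 43911 = \frac{16806794139}{314} + 43911 = \frac{16820582193}{314}$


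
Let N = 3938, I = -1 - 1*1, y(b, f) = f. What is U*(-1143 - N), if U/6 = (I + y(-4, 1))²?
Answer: -30486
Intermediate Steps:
I = -2 (I = -1 - 1 = -2)
U = 6 (U = 6*(-2 + 1)² = 6*(-1)² = 6*1 = 6)
U*(-1143 - N) = 6*(-1143 - 1*3938) = 6*(-1143 - 3938) = 6*(-5081) = -30486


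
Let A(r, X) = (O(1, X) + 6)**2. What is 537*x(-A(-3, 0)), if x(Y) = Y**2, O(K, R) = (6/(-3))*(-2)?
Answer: 5370000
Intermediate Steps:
O(K, R) = 4 (O(K, R) = (6*(-1/3))*(-2) = -2*(-2) = 4)
A(r, X) = 100 (A(r, X) = (4 + 6)**2 = 10**2 = 100)
537*x(-A(-3, 0)) = 537*(-1*100)**2 = 537*(-100)**2 = 537*10000 = 5370000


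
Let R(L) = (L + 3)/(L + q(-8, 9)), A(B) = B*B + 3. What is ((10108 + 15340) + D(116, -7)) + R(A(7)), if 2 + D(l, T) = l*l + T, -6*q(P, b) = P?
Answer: 1244673/32 ≈ 38896.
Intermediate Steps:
q(P, b) = -P/6
D(l, T) = -2 + T + l**2 (D(l, T) = -2 + (l*l + T) = -2 + (l**2 + T) = -2 + (T + l**2) = -2 + T + l**2)
A(B) = 3 + B**2 (A(B) = B**2 + 3 = 3 + B**2)
R(L) = (3 + L)/(4/3 + L) (R(L) = (L + 3)/(L - 1/6*(-8)) = (3 + L)/(L + 4/3) = (3 + L)/(4/3 + L))
((10108 + 15340) + D(116, -7)) + R(A(7)) = ((10108 + 15340) + (-2 - 7 + 116**2)) + 3*(3 + (3 + 7**2))/(4 + 3*(3 + 7**2)) = (25448 + (-2 - 7 + 13456)) + 3*(3 + (3 + 49))/(4 + 3*(3 + 49)) = (25448 + 13447) + 3*(3 + 52)/(4 + 3*52) = 38895 + 3*55/(4 + 156) = 38895 + 3*55/160 = 38895 + 3*(1/160)*55 = 38895 + 33/32 = 1244673/32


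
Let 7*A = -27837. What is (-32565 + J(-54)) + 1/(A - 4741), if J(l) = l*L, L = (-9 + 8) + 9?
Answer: -2013608935/61024 ≈ -32997.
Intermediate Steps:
A = -27837/7 (A = (⅐)*(-27837) = -27837/7 ≈ -3976.7)
L = 8 (L = -1 + 9 = 8)
J(l) = 8*l (J(l) = l*8 = 8*l)
(-32565 + J(-54)) + 1/(A - 4741) = (-32565 + 8*(-54)) + 1/(-27837/7 - 4741) = (-32565 - 432) + 1/(-61024/7) = -32997 - 7/61024 = -2013608935/61024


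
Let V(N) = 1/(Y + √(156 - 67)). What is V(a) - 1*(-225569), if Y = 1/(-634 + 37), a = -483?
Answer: 7155138908197/31720400 + 356409*√89/31720400 ≈ 2.2557e+5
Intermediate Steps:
Y = -1/597 (Y = 1/(-597) = -1/597 ≈ -0.0016750)
V(N) = 1/(-1/597 + √89) (V(N) = 1/(-1/597 + √(156 - 67)) = 1/(-1/597 + √89))
V(a) - 1*(-225569) = (597/31720400 + 356409*√89/31720400) - 1*(-225569) = (597/31720400 + 356409*√89/31720400) + 225569 = 7155138908197/31720400 + 356409*√89/31720400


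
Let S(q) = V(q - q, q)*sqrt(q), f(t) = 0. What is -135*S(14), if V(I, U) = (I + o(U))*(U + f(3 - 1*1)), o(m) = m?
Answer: -26460*sqrt(14) ≈ -99004.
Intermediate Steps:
V(I, U) = U*(I + U) (V(I, U) = (I + U)*(U + 0) = (I + U)*U = U*(I + U))
S(q) = q**(5/2) (S(q) = (q*((q - q) + q))*sqrt(q) = (q*(0 + q))*sqrt(q) = (q*q)*sqrt(q) = q**2*sqrt(q) = q**(5/2))
-135*S(14) = -26460*sqrt(14)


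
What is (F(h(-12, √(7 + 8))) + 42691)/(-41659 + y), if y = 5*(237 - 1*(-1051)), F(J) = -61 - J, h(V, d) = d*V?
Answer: -42630/35219 - 12*√15/35219 ≈ -1.2117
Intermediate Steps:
h(V, d) = V*d
y = 6440 (y = 5*(237 + 1051) = 5*1288 = 6440)
(F(h(-12, √(7 + 8))) + 42691)/(-41659 + y) = ((-61 - (-12)*√(7 + 8)) + 42691)/(-41659 + 6440) = ((-61 - (-12)*√15) + 42691)/(-35219) = ((-61 + 12*√15) + 42691)*(-1/35219) = (42630 + 12*√15)*(-1/35219) = -42630/35219 - 12*√15/35219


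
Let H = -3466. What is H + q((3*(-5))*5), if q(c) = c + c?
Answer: -3616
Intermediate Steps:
q(c) = 2*c
H + q((3*(-5))*5) = -3466 + 2*((3*(-5))*5) = -3466 + 2*(-15*5) = -3466 + 2*(-75) = -3466 - 150 = -3616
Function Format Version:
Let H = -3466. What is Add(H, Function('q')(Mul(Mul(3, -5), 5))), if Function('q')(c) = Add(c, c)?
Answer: -3616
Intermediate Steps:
Function('q')(c) = Mul(2, c)
Add(H, Function('q')(Mul(Mul(3, -5), 5))) = Add(-3466, Mul(2, Mul(Mul(3, -5), 5))) = Add(-3466, Mul(2, Mul(-15, 5))) = Add(-3466, Mul(2, -75)) = Add(-3466, -150) = -3616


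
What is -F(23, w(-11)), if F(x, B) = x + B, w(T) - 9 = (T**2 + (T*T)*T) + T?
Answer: 1189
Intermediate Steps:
w(T) = 9 + T + T**2 + T**3 (w(T) = 9 + ((T**2 + (T*T)*T) + T) = 9 + ((T**2 + T**2*T) + T) = 9 + ((T**2 + T**3) + T) = 9 + (T + T**2 + T**3) = 9 + T + T**2 + T**3)
F(x, B) = B + x
-F(23, w(-11)) = -((9 - 11 + (-11)**2 + (-11)**3) + 23) = -((9 - 11 + 121 - 1331) + 23) = -(-1212 + 23) = -1*(-1189) = 1189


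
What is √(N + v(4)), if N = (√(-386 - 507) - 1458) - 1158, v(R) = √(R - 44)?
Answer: √(-2616 + I*√893 + 2*I*√10) ≈ 0.354 + 51.148*I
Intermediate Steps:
v(R) = √(-44 + R)
N = -2616 + I*√893 (N = (√(-893) - 1458) - 1158 = (I*√893 - 1458) - 1158 = (-1458 + I*√893) - 1158 = -2616 + I*√893 ≈ -2616.0 + 29.883*I)
√(N + v(4)) = √((-2616 + I*√893) + √(-44 + 4)) = √((-2616 + I*√893) + √(-40)) = √((-2616 + I*√893) + 2*I*√10) = √(-2616 + I*√893 + 2*I*√10)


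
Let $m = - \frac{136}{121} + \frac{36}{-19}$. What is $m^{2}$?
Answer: $\frac{48163600}{5285401} \approx 9.1126$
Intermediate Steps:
$m = - \frac{6940}{2299}$ ($m = \left(-136\right) \frac{1}{121} + 36 \left(- \frac{1}{19}\right) = - \frac{136}{121} - \frac{36}{19} = - \frac{6940}{2299} \approx -3.0187$)
$m^{2} = \left(- \frac{6940}{2299}\right)^{2} = \frac{48163600}{5285401}$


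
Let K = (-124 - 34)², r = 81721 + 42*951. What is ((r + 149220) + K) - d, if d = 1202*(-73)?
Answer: 383593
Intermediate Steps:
r = 121663 (r = 81721 + 39942 = 121663)
K = 24964 (K = (-158)² = 24964)
d = -87746
((r + 149220) + K) - d = ((121663 + 149220) + 24964) - 1*(-87746) = (270883 + 24964) + 87746 = 295847 + 87746 = 383593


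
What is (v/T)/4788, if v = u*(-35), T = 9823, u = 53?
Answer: -265/6718932 ≈ -3.9441e-5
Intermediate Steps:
v = -1855 (v = 53*(-35) = -1855)
(v/T)/4788 = -1855/9823/4788 = -1855*1/9823*(1/4788) = -1855/9823*1/4788 = -265/6718932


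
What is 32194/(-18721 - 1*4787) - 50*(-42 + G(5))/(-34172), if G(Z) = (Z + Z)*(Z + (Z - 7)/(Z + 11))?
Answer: -546099709/401657688 ≈ -1.3596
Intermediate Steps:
G(Z) = 2*Z*(Z + (-7 + Z)/(11 + Z)) (G(Z) = (2*Z)*(Z + (-7 + Z)/(11 + Z)) = 2*Z*(Z + (-7 + Z)/(11 + Z)))
32194/(-18721 - 1*4787) - 50*(-42 + G(5))/(-34172) = 32194/(-18721 - 1*4787) - 50*(-42 + 2*5*(-7 + 5² + 12*5)/(11 + 5))/(-34172) = 32194/(-18721 - 4787) - 50*(-42 + 2*5*(-7 + 25 + 60)/16)*(-1/34172) = 32194/(-23508) - 50*(-42 + 2*5*(1/16)*78)*(-1/34172) = 32194*(-1/23508) - 50*(-42 + 195/4)*(-1/34172) = -16097/11754 - 50*27/4*(-1/34172) = -16097/11754 - 675/2*(-1/34172) = -16097/11754 + 675/68344 = -546099709/401657688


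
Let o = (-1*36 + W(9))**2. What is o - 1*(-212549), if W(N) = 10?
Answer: 213225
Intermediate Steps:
o = 676 (o = (-1*36 + 10)**2 = (-36 + 10)**2 = (-26)**2 = 676)
o - 1*(-212549) = 676 - 1*(-212549) = 676 + 212549 = 213225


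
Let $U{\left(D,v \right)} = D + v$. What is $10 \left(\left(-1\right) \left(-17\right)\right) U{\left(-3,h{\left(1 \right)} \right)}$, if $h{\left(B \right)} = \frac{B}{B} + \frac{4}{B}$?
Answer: $340$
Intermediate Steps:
$h{\left(B \right)} = 1 + \frac{4}{B}$
$10 \left(\left(-1\right) \left(-17\right)\right) U{\left(-3,h{\left(1 \right)} \right)} = 10 \left(\left(-1\right) \left(-17\right)\right) \left(-3 + \frac{4 + 1}{1}\right) = 10 \cdot 17 \left(-3 + 1 \cdot 5\right) = 170 \left(-3 + 5\right) = 170 \cdot 2 = 340$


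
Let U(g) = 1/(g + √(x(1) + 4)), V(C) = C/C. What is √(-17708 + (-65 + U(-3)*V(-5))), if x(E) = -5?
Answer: √(-1777330 - 10*I)/10 ≈ 0.00037505 - 133.32*I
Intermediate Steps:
V(C) = 1
U(g) = 1/(I + g) (U(g) = 1/(g + √(-5 + 4)) = 1/(g + √(-1)) = 1/(g + I) = 1/(I + g))
√(-17708 + (-65 + U(-3)*V(-5))) = √(-17708 + (-65 + 1/(I - 3))) = √(-17708 + (-65 + 1/(-3 + I))) = √(-17708 + (-65 + ((-3 - I)/10)*1)) = √(-17708 + (-65 + (-3 - I)/10)) = √(-17773 + (-3 - I)/10)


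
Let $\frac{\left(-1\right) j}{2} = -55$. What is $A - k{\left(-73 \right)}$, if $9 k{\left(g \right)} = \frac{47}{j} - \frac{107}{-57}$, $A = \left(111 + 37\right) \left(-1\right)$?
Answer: $- \frac{8366089}{56430} \approx -148.26$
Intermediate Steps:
$j = 110$ ($j = \left(-2\right) \left(-55\right) = 110$)
$A = -148$ ($A = 148 \left(-1\right) = -148$)
$k{\left(g \right)} = \frac{14449}{56430}$ ($k{\left(g \right)} = \frac{\frac{47}{110} - \frac{107}{-57}}{9} = \frac{47 \cdot \frac{1}{110} - - \frac{107}{57}}{9} = \frac{\frac{47}{110} + \frac{107}{57}}{9} = \frac{1}{9} \cdot \frac{14449}{6270} = \frac{14449}{56430}$)
$A - k{\left(-73 \right)} = -148 - \frac{14449}{56430} = - \frac{8366089}{56430}$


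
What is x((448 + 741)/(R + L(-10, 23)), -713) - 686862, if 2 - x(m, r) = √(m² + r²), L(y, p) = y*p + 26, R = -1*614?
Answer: -686860 - √340163312477/818 ≈ -6.8757e+5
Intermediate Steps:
R = -614
L(y, p) = 26 + p*y (L(y, p) = p*y + 26 = 26 + p*y)
x(m, r) = 2 - √(m² + r²)
x((448 + 741)/(R + L(-10, 23)), -713) - 686862 = (2 - √(((448 + 741)/(-614 + (26 + 23*(-10))))² + (-713)²)) - 686862 = (2 - √((1189/(-614 + (26 - 230)))² + 508369)) - 686862 = (2 - √((1189/(-614 - 204))² + 508369)) - 686862 = (2 - √((1189/(-818))² + 508369)) - 686862 = (2 - √((1189*(-1/818))² + 508369)) - 686862 = (2 - √((-1189/818)² + 508369)) - 686862 = (2 - √(1413721/669124 + 508369)) - 686862 = (2 - √(340163312477/669124)) - 686862 = (2 - √340163312477/818) - 686862 = -686860 - √340163312477/818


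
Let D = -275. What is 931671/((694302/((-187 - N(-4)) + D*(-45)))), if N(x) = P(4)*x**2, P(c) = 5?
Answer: 1880112078/115717 ≈ 16248.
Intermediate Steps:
N(x) = 5*x**2
931671/((694302/((-187 - N(-4)) + D*(-45)))) = 931671/((694302/((-187 - 5*(-4)**2) - 275*(-45)))) = 931671/((694302/((-187 - 5*16) + 12375))) = 931671/((694302/((-187 - 1*80) + 12375))) = 931671/((694302/((-187 - 80) + 12375))) = 931671/((694302/(-267 + 12375))) = 931671/((694302/12108)) = 931671/((694302*(1/12108))) = 931671/(115717/2018) = 931671*(2018/115717) = 1880112078/115717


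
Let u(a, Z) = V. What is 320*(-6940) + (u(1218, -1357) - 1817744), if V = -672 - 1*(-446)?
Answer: -4038770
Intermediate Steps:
V = -226 (V = -672 + 446 = -226)
u(a, Z) = -226
320*(-6940) + (u(1218, -1357) - 1817744) = 320*(-6940) + (-226 - 1817744) = -2220800 - 1817970 = -4038770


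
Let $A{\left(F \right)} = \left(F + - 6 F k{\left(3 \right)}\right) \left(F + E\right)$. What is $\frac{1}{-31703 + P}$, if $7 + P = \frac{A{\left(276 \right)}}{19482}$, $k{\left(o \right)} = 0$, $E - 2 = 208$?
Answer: $- \frac{3247}{102940014} \approx -3.1543 \cdot 10^{-5}$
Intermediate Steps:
$E = 210$ ($E = 2 + 208 = 210$)
$A{\left(F \right)} = F \left(210 + F\right)$ ($A{\left(F \right)} = \left(F + - 6 F 0\right) \left(F + 210\right) = \left(F + 0\right) \left(210 + F\right) = F \left(210 + F\right)$)
$P = - \frac{373}{3247}$ ($P = -7 + \frac{276 \left(210 + 276\right)}{19482} = -7 + 276 \cdot 486 \cdot \frac{1}{19482} = -7 + 134136 \cdot \frac{1}{19482} = -7 + \frac{22356}{3247} = - \frac{373}{3247} \approx -0.11488$)
$\frac{1}{-31703 + P} = \frac{1}{-31703 - \frac{373}{3247}} = \frac{1}{- \frac{102940014}{3247}} = - \frac{3247}{102940014}$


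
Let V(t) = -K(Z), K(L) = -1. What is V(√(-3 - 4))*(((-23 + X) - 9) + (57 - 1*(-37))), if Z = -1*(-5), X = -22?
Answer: 40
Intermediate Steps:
Z = 5
V(t) = 1 (V(t) = -1*(-1) = 1)
V(√(-3 - 4))*(((-23 + X) - 9) + (57 - 1*(-37))) = 1*(((-23 - 22) - 9) + (57 - 1*(-37))) = 1*((-45 - 9) + (57 + 37)) = 1*(-54 + 94) = 1*40 = 40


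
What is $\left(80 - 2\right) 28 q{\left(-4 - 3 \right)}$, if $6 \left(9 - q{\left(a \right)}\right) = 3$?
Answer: $18564$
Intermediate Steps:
$q{\left(a \right)} = \frac{17}{2}$ ($q{\left(a \right)} = 9 - \frac{1}{2} = \frac{17}{2}$)
$\left(80 - 2\right) 28 q{\left(-4 - 3 \right)} = \left(80 - 2\right) 28 \cdot \frac{17}{2} = 78 \cdot 28 \cdot \frac{17}{2} = 2184 \cdot \frac{17}{2} = 18564$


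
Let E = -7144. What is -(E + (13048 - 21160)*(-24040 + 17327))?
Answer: -54448712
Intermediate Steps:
-(E + (13048 - 21160)*(-24040 + 17327)) = -(-7144 + (13048 - 21160)*(-24040 + 17327)) = -(-7144 - 8112*(-6713)) = -(-7144 + 54455856) = -1*54448712 = -54448712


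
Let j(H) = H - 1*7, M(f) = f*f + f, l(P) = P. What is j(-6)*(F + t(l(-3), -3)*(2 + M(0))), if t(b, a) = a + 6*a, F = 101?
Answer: -767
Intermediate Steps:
M(f) = f + f² (M(f) = f² + f = f + f²)
j(H) = -7 + H (j(H) = H - 7 = -7 + H)
t(b, a) = 7*a
j(-6)*(F + t(l(-3), -3)*(2 + M(0))) = (-7 - 6)*(101 + (7*(-3))*(2 + 0*(1 + 0))) = -13*(101 - 21*(2 + 0*1)) = -13*(101 - 21*(2 + 0)) = -13*(101 - 21*2) = -13*(101 - 42) = -13*59 = -767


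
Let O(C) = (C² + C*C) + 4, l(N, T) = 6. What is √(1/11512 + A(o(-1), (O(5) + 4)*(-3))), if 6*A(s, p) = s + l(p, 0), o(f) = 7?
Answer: √646090854/17268 ≈ 1.4720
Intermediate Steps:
O(C) = 4 + 2*C² (O(C) = (C² + C²) + 4 = 2*C² + 4 = 4 + 2*C²)
A(s, p) = 1 + s/6 (A(s, p) = (s + 6)/6 = (6 + s)/6 = 1 + s/6)
√(1/11512 + A(o(-1), (O(5) + 4)*(-3))) = √(1/11512 + (1 + (⅙)*7)) = √(1/11512 + (1 + 7/6)) = √(1/11512 + 13/6) = √(74831/34536) = √646090854/17268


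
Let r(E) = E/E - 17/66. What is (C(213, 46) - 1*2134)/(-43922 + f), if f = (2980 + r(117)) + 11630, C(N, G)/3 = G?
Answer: 131736/1934543 ≈ 0.068097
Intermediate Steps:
r(E) = 49/66 (r(E) = 1 - 17*1/66 = 1 - 17/66 = 49/66)
C(N, G) = 3*G
f = 964309/66 (f = (2980 + 49/66) + 11630 = 196729/66 + 11630 = 964309/66 ≈ 14611.)
(C(213, 46) - 1*2134)/(-43922 + f) = (3*46 - 1*2134)/(-43922 + 964309/66) = (138 - 2134)/(-1934543/66) = -1996*(-66/1934543) = 131736/1934543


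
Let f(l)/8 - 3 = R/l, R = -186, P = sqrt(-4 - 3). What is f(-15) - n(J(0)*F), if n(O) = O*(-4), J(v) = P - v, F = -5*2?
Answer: 616/5 - 40*I*sqrt(7) ≈ 123.2 - 105.83*I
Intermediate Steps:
P = I*sqrt(7) (P = sqrt(-7) = I*sqrt(7) ≈ 2.6458*I)
F = -10
J(v) = -v + I*sqrt(7) (J(v) = I*sqrt(7) - v = -v + I*sqrt(7))
n(O) = -4*O
f(l) = 24 - 1488/l (f(l) = 24 + 8*(-186/l) = 24 - 1488/l)
f(-15) - n(J(0)*F) = (24 - 1488/(-15)) - (-4)*(-1*0 + I*sqrt(7))*(-10) = (24 - 1488*(-1/15)) - (-4)*(0 + I*sqrt(7))*(-10) = (24 + 496/5) - (-4)*(I*sqrt(7))*(-10) = 616/5 - (-4)*(-10*I*sqrt(7)) = 616/5 - 40*I*sqrt(7)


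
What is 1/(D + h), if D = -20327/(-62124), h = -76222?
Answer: -62124/4735195201 ≈ -1.3120e-5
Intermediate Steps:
D = 20327/62124 (D = -20327*(-1/62124) = 20327/62124 ≈ 0.32720)
1/(D + h) = 1/(20327/62124 - 76222) = 1/(-4735195201/62124) = -62124/4735195201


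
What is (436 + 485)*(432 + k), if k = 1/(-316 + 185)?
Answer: 52120311/131 ≈ 3.9787e+5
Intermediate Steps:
k = -1/131 (k = 1/(-131) = -1/131 ≈ -0.0076336)
(436 + 485)*(432 + k) = (436 + 485)*(432 - 1/131) = 921*(56591/131) = 52120311/131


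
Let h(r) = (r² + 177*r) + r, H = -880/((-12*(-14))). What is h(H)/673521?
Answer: -399080/297022761 ≈ -0.0013436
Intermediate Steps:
H = -110/21 (H = -880/168 = -880*1/168 = -110/21 ≈ -5.2381)
h(r) = r² + 178*r
h(H)/673521 = -110*(178 - 110/21)/21/673521 = -110/21*3628/21*(1/673521) = -399080/441*1/673521 = -399080/297022761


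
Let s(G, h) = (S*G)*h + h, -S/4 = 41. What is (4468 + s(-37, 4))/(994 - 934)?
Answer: 7186/15 ≈ 479.07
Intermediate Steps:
S = -164 (S = -4*41 = -164)
s(G, h) = h - 164*G*h (s(G, h) = (-164*G)*h + h = -164*G*h + h = h - 164*G*h)
(4468 + s(-37, 4))/(994 - 934) = (4468 + 4*(1 - 164*(-37)))/(994 - 934) = (4468 + 4*(1 + 6068))/60 = (4468 + 4*6069)*(1/60) = (4468 + 24276)*(1/60) = 28744*(1/60) = 7186/15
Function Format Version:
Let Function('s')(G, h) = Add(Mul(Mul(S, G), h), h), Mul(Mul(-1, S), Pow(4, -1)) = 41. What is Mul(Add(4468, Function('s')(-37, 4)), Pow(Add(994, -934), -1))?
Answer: Rational(7186, 15) ≈ 479.07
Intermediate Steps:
S = -164 (S = Mul(-4, 41) = -164)
Function('s')(G, h) = Add(h, Mul(-164, G, h)) (Function('s')(G, h) = Add(Mul(Mul(-164, G), h), h) = Add(Mul(-164, G, h), h) = Add(h, Mul(-164, G, h)))
Mul(Add(4468, Function('s')(-37, 4)), Pow(Add(994, -934), -1)) = Mul(Add(4468, Mul(4, Add(1, Mul(-164, -37)))), Pow(Add(994, -934), -1)) = Mul(Add(4468, Mul(4, Add(1, 6068))), Pow(60, -1)) = Mul(Add(4468, Mul(4, 6069)), Rational(1, 60)) = Mul(Add(4468, 24276), Rational(1, 60)) = Mul(28744, Rational(1, 60)) = Rational(7186, 15)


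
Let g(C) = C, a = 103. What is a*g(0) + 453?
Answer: 453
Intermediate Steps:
a*g(0) + 453 = 103*0 + 453 = 0 + 453 = 453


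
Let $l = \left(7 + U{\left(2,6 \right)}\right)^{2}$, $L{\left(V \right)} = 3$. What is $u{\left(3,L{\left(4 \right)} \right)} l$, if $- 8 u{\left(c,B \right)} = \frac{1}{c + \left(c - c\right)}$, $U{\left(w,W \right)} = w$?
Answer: $- \frac{27}{8} \approx -3.375$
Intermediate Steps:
$u{\left(c,B \right)} = - \frac{1}{8 c}$ ($u{\left(c,B \right)} = - \frac{1}{8 \left(c + \left(c - c\right)\right)} = - \frac{1}{8 \left(c + 0\right)} = - \frac{1}{8 c}$)
$l = 81$ ($l = \left(7 + 2\right)^{2} = 9^{2} = 81$)
$u{\left(3,L{\left(4 \right)} \right)} l = - \frac{1}{8 \cdot 3} \cdot 81 = \left(- \frac{1}{8}\right) \frac{1}{3} \cdot 81 = \left(- \frac{1}{24}\right) 81 = - \frac{27}{8}$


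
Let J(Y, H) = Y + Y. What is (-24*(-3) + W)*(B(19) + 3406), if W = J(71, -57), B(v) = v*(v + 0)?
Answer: 806138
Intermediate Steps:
J(Y, H) = 2*Y
B(v) = v² (B(v) = v*v = v²)
W = 142 (W = 2*71 = 142)
(-24*(-3) + W)*(B(19) + 3406) = (-24*(-3) + 142)*(19² + 3406) = (72 + 142)*(361 + 3406) = 214*3767 = 806138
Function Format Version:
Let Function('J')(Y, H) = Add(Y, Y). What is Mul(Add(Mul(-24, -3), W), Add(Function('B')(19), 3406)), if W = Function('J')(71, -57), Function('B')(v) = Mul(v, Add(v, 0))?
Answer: 806138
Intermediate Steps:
Function('J')(Y, H) = Mul(2, Y)
Function('B')(v) = Pow(v, 2) (Function('B')(v) = Mul(v, v) = Pow(v, 2))
W = 142 (W = Mul(2, 71) = 142)
Mul(Add(Mul(-24, -3), W), Add(Function('B')(19), 3406)) = Mul(Add(Mul(-24, -3), 142), Add(Pow(19, 2), 3406)) = Mul(Add(72, 142), Add(361, 3406)) = Mul(214, 3767) = 806138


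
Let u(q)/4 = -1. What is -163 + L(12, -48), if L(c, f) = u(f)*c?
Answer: -211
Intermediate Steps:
u(q) = -4 (u(q) = 4*(-1) = -4)
L(c, f) = -4*c
-163 + L(12, -48) = -163 - 4*12 = -163 - 48 = -211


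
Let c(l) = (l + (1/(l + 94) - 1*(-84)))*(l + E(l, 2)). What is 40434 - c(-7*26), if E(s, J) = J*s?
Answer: -575529/44 ≈ -13080.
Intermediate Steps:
c(l) = 3*l*(84 + l + 1/(94 + l)) (c(l) = (l + (1/(l + 94) - 1*(-84)))*(l + 2*l) = (l + (1/(94 + l) + 84))*(3*l) = (l + (84 + 1/(94 + l)))*(3*l) = (84 + l + 1/(94 + l))*(3*l) = 3*l*(84 + l + 1/(94 + l)))
40434 - c(-7*26) = 40434 - 3*(-7*26)*(7897 + (-7*26)² + 178*(-7*26))/(94 - 7*26) = 40434 - 3*(-182)*(7897 + (-182)² + 178*(-182))/(94 - 182) = 40434 - 3*(-182)*(7897 + 33124 - 32396)/(-88) = 40434 - 3*(-182)*(-1)*8625/88 = 40434 - 1*2354625/44 = 40434 - 2354625/44 = -575529/44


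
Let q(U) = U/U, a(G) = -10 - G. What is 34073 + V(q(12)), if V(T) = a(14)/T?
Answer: 34049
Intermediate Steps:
q(U) = 1
V(T) = -24/T (V(T) = (-10 - 1*14)/T = (-10 - 14)/T = -24/T)
34073 + V(q(12)) = 34073 - 24/1 = 34073 - 24*1 = 34073 - 24 = 34049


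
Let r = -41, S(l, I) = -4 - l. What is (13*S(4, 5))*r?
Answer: 4264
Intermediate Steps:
(13*S(4, 5))*r = (13*(-4 - 1*4))*(-41) = (13*(-4 - 4))*(-41) = (13*(-8))*(-41) = -104*(-41) = 4264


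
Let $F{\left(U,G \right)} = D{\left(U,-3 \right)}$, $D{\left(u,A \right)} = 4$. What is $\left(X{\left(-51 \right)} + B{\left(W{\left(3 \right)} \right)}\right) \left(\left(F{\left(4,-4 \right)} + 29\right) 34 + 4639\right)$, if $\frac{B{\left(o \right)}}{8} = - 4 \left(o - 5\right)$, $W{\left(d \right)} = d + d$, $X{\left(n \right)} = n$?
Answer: $-478163$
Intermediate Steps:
$W{\left(d \right)} = 2 d$
$F{\left(U,G \right)} = 4$
$B{\left(o \right)} = 160 - 32 o$ ($B{\left(o \right)} = 8 \left(- 4 \left(o - 5\right)\right) = 8 \left(- 4 \left(-5 + o\right)\right) = 8 \left(20 - 4 o\right) = 160 - 32 o$)
$\left(X{\left(-51 \right)} + B{\left(W{\left(3 \right)} \right)}\right) \left(\left(F{\left(4,-4 \right)} + 29\right) 34 + 4639\right) = \left(-51 + \left(160 - 32 \cdot 2 \cdot 3\right)\right) \left(\left(4 + 29\right) 34 + 4639\right) = \left(-51 + \left(160 - 192\right)\right) \left(33 \cdot 34 + 4639\right) = \left(-51 + \left(160 - 192\right)\right) \left(1122 + 4639\right) = \left(-51 - 32\right) 5761 = \left(-83\right) 5761 = -478163$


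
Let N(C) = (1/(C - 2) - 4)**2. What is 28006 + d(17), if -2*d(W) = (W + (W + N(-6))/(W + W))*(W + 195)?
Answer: 28394571/1088 ≈ 26098.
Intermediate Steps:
N(C) = (-4 + 1/(-2 + C))**2 (N(C) = (1/(-2 + C) - 4)**2 = (-4 + 1/(-2 + C))**2)
d(W) = -(195 + W)*(W + (1089/64 + W)/(2*W))/2 (d(W) = -(W + (W + (-9 + 4*(-6))**2/(-2 - 6)**2)/(W + W))*(W + 195)/2 = -(W + (W + (-9 - 24)**2/(-8)**2)/((2*W)))*(195 + W)/2 = -(W + (W + (-33)**2*(1/64))*(1/(2*W)))*(195 + W)/2 = -(W + (W + 1089*(1/64))*(1/(2*W)))*(195 + W)/2 = -(W + (W + 1089/64)*(1/(2*W)))*(195 + W)/2 = -(W + (1089/64 + W)*(1/(2*W)))*(195 + W)/2 = -(W + (1089/64 + W)/(2*W))*(195 + W)/2 = -(195 + W)*(W + (1089/64 + W)/(2*W))/2)
28006 + d(17) = 28006 + (1/256)*(-212355 - 1*17*(13569 + 128*17**2 + 25024*17))/17 = 28006 + (1/256)*(1/17)*(-212355 - 1*17*(13569 + 128*289 + 425408)) = 28006 + (1/256)*(1/17)*(-212355 - 1*17*(13569 + 36992 + 425408)) = 28006 + (1/256)*(1/17)*(-212355 - 1*17*475969) = 28006 + (1/256)*(1/17)*(-212355 - 8091473) = 28006 + (1/256)*(1/17)*(-8303828) = 28006 - 2075957/1088 = 28394571/1088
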